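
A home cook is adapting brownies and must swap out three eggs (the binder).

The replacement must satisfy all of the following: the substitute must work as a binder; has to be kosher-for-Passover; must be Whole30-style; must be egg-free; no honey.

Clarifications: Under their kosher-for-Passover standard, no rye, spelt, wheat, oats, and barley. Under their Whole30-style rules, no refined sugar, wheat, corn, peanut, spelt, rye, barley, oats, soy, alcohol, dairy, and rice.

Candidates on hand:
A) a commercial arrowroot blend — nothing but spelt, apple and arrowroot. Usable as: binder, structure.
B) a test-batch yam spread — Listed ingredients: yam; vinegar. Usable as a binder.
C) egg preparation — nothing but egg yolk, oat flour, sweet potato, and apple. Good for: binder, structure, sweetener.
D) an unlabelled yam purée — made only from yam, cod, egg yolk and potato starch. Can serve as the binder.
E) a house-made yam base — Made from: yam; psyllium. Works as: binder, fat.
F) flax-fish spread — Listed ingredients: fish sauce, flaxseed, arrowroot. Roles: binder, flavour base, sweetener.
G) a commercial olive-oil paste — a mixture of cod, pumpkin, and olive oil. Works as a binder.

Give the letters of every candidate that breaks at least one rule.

A: has spelt, so not kosher-for-Passover; has spelt, so not Whole30-style — reject
B: works as a binder, kosher-for-Passover, Whole30-style — keep
C: has oat flour, so not kosher-for-Passover; has oat flour, so not Whole30-style (and 1 more) — reject
D: has egg yolk, so not egg-free — out
E: nothing on the exclusion list — keep
F: only fish sauce, flaxseed, and arrowroot; none excluded — keep
G: every rule checks out — keep

A, C, D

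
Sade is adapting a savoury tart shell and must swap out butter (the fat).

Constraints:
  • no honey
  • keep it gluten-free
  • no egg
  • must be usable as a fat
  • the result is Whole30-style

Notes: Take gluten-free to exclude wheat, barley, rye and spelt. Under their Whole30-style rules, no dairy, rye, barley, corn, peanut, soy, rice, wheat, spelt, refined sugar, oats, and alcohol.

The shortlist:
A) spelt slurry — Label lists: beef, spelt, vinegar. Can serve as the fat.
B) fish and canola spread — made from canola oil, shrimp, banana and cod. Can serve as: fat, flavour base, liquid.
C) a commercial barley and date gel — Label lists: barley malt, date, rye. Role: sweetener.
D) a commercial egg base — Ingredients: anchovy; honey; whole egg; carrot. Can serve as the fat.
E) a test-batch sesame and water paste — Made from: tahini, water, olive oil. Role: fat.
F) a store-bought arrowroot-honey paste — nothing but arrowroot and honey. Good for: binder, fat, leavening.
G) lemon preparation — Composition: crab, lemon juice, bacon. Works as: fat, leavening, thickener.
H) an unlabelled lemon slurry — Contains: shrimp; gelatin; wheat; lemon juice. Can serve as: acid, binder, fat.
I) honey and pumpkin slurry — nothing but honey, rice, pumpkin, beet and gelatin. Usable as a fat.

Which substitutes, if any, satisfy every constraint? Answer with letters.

B, E, G

A: has spelt, so not gluten-free; has spelt, so not Whole30-style — reject
B: cod and shrimp etc. — none of it excluded — keep
C: not usable as a fat; has barley malt, so not gluten-free (and 1 more) — reject
D: has whole egg, so not egg-free; has honey, so not honey-free — reject
E: only tahini, olive oil and water; none excluded — valid
F: has honey, so not honey-free — reject
G: nothing on the exclusion list — keep
H: has wheat, so not gluten-free; has wheat, so not Whole30-style — no
I: has rice, so not Whole30-style; has honey, so not honey-free — out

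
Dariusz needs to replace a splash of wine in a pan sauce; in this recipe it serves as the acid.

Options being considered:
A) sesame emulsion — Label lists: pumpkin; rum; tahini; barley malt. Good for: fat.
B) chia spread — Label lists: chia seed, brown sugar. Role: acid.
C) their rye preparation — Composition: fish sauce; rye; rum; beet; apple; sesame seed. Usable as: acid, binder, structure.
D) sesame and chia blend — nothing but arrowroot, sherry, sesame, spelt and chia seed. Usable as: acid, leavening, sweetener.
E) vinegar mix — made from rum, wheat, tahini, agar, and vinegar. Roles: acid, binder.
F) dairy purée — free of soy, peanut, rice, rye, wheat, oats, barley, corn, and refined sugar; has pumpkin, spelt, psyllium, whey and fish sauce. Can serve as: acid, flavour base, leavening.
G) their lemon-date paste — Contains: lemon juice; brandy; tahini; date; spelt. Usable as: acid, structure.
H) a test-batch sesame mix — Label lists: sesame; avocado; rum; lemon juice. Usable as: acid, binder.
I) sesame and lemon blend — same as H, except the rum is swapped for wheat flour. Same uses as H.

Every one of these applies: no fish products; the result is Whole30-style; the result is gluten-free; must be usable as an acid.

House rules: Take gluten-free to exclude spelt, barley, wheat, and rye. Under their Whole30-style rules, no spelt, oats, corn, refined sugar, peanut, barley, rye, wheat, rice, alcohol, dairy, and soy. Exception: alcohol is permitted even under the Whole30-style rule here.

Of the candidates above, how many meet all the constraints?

A: not usable as an acid; has barley malt, so not gluten-free (and 1 more) — reject
B: has brown sugar, so not Whole30-style — no
C: has rye, so not gluten-free; has rye, so not Whole30-style (and 1 more) — no
D: has spelt, so not gluten-free; has spelt, so not Whole30-style — reject
E: has wheat, so not gluten-free; has wheat, so not Whole30-style — reject
F: has spelt, so not gluten-free; has whey, so not Whole30-style (and 1 more) — reject
G: has spelt, so not gluten-free; has spelt, so not Whole30-style — out
H: alcohol is permitted under the Whole30-style carve-out; nothing else excluded — valid
I: has wheat flour, so not gluten-free; has wheat flour, so not Whole30-style — out

1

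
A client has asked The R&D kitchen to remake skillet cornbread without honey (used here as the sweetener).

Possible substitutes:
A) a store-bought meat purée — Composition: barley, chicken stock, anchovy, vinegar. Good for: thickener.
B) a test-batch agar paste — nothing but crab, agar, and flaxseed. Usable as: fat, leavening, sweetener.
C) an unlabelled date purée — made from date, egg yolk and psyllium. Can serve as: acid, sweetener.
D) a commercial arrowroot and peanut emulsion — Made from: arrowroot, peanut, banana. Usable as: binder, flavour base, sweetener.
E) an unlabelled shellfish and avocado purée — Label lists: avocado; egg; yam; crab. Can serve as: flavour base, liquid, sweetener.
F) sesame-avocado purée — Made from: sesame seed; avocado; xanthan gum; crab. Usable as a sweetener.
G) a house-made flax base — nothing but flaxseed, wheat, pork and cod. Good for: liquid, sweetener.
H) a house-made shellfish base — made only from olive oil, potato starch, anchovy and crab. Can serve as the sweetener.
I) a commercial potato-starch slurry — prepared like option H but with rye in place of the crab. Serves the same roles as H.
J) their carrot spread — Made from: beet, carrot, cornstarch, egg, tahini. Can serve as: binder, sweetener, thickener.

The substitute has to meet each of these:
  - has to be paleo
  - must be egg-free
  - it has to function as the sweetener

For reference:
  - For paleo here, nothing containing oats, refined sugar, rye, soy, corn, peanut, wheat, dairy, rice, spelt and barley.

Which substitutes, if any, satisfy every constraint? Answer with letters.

A: not usable as a sweetener; has barley, so not paleo — out
B: all constraints satisfied — OK
C: has egg yolk, so not egg-free — reject
D: has peanut, so not paleo — reject
E: has egg, so not egg-free — no
F: works as a sweetener, paleo, no egg — valid
G: has wheat, so not paleo — reject
H: works as a sweetener, paleo, no egg — keep
I: has rye, so not paleo — reject
J: has cornstarch, so not paleo; has egg, so not egg-free — out

B, F, H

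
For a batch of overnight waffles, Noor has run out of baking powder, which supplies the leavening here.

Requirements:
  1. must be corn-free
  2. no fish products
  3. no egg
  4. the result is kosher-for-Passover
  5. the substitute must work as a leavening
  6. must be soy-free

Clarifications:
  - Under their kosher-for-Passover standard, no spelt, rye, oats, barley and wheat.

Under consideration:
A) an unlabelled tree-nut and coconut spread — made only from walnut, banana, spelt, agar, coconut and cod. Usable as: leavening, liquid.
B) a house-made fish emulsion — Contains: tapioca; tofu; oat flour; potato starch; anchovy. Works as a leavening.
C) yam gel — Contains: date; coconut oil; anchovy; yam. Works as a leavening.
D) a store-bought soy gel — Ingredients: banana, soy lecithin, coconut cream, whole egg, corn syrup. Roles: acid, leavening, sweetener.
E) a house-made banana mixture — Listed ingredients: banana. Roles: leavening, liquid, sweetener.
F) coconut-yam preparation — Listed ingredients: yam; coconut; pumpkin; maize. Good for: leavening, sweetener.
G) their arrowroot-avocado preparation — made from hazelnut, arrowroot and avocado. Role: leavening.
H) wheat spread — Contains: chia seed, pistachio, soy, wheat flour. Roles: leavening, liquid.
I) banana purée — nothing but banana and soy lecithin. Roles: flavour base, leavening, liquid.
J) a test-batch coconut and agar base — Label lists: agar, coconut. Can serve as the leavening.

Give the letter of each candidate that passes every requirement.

A: has spelt, so not kosher-for-Passover; has cod, so not fish-free — reject
B: has oat flour, so not kosher-for-Passover; has tofu, so not soy-free (and 1 more) — reject
C: has anchovy, so not fish-free — no
D: has soy lecithin, so not soy-free; has whole egg, so not egg-free (and 1 more) — reject
E: only banana; none excluded — valid
F: has maize, so not corn-free — no
G: no corn, no fish — OK
H: has wheat flour, so not kosher-for-Passover; has soy, so not soy-free — reject
I: has soy lecithin, so not soy-free — no
J: no corn, no egg — valid

E, G, J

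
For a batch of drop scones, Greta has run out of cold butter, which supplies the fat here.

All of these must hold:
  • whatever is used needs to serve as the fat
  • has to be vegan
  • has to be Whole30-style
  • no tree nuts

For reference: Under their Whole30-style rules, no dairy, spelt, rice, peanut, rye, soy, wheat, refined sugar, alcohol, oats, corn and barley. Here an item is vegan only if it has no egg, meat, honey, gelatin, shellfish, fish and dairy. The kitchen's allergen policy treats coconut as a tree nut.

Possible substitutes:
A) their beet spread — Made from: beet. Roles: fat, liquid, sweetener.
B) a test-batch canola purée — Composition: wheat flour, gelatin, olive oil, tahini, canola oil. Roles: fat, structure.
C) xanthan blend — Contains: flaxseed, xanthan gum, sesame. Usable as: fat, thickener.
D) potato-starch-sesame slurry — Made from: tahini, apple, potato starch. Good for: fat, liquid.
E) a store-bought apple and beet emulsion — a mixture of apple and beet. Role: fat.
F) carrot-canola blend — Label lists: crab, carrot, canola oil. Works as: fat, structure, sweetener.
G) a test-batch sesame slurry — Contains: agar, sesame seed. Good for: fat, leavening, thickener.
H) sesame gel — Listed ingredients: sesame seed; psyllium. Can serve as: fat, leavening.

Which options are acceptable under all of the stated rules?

A: Whole30-style, tree-nut-free — OK
B: has wheat flour, so not Whole30-style; has gelatin, so not vegan — reject
C: only sesame, xanthan gum, and flaxseed; none excluded — keep
D: every rule checks out — keep
E: every rule checks out — keep
F: has crab, so not vegan — no
G: only sesame seed and agar; none excluded — keep
H: only sesame seed and psyllium; none excluded — valid

A, C, D, E, G, H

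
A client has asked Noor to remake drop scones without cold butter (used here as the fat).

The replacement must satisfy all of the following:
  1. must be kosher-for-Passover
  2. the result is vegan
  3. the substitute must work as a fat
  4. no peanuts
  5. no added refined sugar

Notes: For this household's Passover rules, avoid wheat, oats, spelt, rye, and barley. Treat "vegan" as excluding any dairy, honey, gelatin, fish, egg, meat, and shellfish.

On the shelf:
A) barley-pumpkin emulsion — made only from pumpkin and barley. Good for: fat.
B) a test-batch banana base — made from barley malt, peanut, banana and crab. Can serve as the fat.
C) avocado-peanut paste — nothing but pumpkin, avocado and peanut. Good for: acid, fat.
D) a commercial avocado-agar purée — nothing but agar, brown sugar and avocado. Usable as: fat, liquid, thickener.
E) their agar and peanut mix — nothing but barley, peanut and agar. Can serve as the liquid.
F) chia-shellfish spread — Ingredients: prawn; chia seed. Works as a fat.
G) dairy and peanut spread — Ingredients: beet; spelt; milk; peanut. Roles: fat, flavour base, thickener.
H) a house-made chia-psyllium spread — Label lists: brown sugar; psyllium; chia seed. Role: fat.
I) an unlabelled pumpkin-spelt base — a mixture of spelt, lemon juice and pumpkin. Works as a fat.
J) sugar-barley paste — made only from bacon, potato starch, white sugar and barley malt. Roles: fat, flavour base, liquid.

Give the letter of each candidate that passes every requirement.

A: has barley, so not kosher-for-Passover — out
B: has barley malt, so not kosher-for-Passover; has crab, so not vegan (and 1 more) — no
C: has peanut, so not peanut-free — out
D: has brown sugar, so not no-added-sugar — out
E: not usable as a fat; has barley, so not kosher-for-Passover (and 1 more) — no
F: has prawn, so not vegan — reject
G: has spelt, so not kosher-for-Passover; has milk, so not vegan (and 1 more) — out
H: has brown sugar, so not no-added-sugar — out
I: has spelt, so not kosher-for-Passover — reject
J: has barley malt, so not kosher-for-Passover; has bacon, so not vegan (and 1 more) — out

none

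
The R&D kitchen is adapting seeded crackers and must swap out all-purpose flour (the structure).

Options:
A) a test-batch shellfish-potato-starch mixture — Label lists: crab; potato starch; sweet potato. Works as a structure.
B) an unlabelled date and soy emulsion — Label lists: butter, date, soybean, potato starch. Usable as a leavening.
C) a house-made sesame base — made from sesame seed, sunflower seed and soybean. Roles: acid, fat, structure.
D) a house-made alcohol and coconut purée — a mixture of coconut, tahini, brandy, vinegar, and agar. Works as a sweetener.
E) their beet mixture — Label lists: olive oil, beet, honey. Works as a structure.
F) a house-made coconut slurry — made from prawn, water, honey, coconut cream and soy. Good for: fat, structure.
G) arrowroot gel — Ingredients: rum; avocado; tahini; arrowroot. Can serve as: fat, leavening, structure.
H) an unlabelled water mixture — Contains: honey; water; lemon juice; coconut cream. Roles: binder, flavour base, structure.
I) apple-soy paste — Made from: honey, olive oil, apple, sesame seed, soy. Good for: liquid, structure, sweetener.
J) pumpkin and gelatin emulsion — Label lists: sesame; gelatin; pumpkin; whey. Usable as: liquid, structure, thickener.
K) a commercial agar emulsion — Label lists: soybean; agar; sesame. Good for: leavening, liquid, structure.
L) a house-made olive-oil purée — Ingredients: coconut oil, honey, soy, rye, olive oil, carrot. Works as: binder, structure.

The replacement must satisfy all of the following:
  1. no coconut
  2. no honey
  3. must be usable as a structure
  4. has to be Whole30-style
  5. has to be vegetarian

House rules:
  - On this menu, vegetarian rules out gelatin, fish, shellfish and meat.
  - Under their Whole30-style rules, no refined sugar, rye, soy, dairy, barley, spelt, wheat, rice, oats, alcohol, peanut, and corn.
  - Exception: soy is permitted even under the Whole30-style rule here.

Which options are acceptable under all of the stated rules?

A: has crab, so not vegetarian — out
B: not usable as a structure; has butter, so not Whole30-style — out
C: soy is permitted under the Whole30-style carve-out; nothing else excluded — OK
D: not usable as a structure; has brandy, so not Whole30-style (and 1 more) — out
E: has honey, so not honey-free — reject
F: has prawn, so not vegetarian; has coconut cream, so not coconut-free (and 1 more) — out
G: has rum, so not Whole30-style — no
H: has coconut cream, so not coconut-free; has honey, so not honey-free — reject
I: has honey, so not honey-free — no
J: has gelatin, so not vegetarian; has whey, so not Whole30-style — no
K: soy is permitted under the Whole30-style carve-out; nothing else excluded — OK
L: has rye, so not Whole30-style; has coconut oil, so not coconut-free (and 1 more) — out

C, K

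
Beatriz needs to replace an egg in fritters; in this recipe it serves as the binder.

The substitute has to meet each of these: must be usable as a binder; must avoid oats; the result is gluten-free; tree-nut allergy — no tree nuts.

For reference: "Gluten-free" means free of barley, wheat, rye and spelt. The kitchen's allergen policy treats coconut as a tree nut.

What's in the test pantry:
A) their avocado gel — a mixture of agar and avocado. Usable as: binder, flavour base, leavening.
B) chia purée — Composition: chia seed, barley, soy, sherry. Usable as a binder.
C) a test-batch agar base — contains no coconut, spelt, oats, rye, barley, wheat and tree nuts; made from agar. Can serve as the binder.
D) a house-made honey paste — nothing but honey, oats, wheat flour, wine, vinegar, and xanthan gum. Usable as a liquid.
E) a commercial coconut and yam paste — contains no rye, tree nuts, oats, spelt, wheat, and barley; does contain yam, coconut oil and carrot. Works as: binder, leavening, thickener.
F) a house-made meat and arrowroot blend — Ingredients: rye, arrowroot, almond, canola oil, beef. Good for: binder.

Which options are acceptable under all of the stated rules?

A: nothing on the exclusion list — valid
B: has barley, so not gluten-free — no
C: works as a binder, gluten-free, tree-nut-free — keep
D: not usable as a binder; has wheat flour, so not gluten-free (and 1 more) — no
E: has coconut oil, so not tree-nut-free — out
F: has rye, so not gluten-free; has almond, so not tree-nut-free — no

A, C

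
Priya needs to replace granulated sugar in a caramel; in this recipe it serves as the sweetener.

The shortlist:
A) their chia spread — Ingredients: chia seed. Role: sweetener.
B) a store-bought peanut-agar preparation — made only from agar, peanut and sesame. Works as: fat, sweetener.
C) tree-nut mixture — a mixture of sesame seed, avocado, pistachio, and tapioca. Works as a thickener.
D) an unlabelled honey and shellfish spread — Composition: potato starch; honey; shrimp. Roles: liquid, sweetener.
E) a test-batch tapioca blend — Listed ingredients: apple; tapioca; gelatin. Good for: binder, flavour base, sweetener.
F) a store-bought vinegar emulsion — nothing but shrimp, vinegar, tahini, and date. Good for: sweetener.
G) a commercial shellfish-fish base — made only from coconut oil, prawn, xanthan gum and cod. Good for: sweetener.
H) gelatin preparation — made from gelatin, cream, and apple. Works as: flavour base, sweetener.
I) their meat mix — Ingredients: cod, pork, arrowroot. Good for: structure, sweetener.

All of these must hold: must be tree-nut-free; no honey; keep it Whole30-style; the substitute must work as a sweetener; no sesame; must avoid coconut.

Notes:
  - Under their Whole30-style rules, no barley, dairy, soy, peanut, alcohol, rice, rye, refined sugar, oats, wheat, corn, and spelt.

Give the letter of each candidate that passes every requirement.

A, E, I

A: no sesame, no tree nuts — valid
B: has peanut, so not Whole30-style; has sesame, so not sesame-free — no
C: not usable as a sweetener; has pistachio, so not tree-nut-free (and 1 more) — reject
D: has honey, so not honey-free — out
E: only gelatin, tapioca, and apple; none excluded — valid
F: has tahini, so not sesame-free — no
G: has coconut oil, so not coconut-free — out
H: has cream, so not Whole30-style — reject
I: works as a sweetener, Whole30-style, no honey — valid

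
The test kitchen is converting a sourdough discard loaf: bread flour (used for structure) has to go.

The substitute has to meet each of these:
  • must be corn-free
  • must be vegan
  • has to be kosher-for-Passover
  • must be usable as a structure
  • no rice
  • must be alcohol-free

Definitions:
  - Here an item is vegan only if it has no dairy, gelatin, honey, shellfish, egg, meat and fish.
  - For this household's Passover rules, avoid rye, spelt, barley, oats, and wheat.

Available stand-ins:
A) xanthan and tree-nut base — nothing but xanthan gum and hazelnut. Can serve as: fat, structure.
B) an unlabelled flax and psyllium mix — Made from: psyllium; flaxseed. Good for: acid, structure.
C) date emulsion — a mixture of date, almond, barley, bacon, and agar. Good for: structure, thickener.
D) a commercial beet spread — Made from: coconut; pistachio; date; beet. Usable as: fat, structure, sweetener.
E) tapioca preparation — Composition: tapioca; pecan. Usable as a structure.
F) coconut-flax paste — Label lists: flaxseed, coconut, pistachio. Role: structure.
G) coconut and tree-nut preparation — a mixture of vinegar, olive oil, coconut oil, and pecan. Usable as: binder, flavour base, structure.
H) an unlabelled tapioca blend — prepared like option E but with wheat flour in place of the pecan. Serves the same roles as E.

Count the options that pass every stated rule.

A: only hazelnut and xanthan gum; none excluded — keep
B: all constraints satisfied — OK
C: has bacon, so not vegan; has barley, so not kosher-for-Passover — no
D: coconut and pistachio etc. — none of it excluded — OK
E: no corn, no rice — keep
F: nothing on the exclusion list — keep
G: every rule checks out — valid
H: has wheat flour, so not kosher-for-Passover — no

6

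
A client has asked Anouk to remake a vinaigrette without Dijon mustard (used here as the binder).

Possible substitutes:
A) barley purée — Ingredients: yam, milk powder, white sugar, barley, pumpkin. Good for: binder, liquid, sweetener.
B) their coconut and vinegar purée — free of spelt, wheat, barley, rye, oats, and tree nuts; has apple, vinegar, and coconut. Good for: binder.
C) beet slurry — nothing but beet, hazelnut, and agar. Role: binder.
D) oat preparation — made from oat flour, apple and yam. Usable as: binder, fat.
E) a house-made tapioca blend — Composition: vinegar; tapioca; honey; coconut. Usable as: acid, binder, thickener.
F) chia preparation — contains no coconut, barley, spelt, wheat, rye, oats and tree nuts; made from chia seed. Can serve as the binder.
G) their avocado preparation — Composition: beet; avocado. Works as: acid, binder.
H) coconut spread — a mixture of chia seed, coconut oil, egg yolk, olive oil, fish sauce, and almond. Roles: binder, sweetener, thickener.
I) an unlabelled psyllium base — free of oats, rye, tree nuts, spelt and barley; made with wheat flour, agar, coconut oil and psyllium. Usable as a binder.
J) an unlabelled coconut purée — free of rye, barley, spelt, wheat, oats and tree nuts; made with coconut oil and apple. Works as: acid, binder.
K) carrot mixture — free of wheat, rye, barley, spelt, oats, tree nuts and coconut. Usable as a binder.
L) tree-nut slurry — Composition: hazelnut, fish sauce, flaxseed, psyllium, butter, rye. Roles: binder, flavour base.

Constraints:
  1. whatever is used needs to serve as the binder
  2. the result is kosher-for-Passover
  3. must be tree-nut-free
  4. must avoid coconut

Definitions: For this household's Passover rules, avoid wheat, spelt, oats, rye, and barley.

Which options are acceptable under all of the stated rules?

F, G, K

A: has barley, so not kosher-for-Passover — out
B: has coconut, so not coconut-free — out
C: has hazelnut, so not tree-nut-free — out
D: has oat flour, so not kosher-for-Passover — out
E: has coconut, so not coconut-free — no
F: works as a binder, no tree nuts, kosher-for-Passover — keep
G: works as a binder, no coconut, no tree nuts — OK
H: has coconut oil, so not coconut-free; has almond, so not tree-nut-free — reject
I: has wheat flour, so not kosher-for-Passover; has coconut oil, so not coconut-free — reject
J: has coconut oil, so not coconut-free — out
K: no coconut, no tree nuts — keep
L: has rye, so not kosher-for-Passover; has hazelnut, so not tree-nut-free — out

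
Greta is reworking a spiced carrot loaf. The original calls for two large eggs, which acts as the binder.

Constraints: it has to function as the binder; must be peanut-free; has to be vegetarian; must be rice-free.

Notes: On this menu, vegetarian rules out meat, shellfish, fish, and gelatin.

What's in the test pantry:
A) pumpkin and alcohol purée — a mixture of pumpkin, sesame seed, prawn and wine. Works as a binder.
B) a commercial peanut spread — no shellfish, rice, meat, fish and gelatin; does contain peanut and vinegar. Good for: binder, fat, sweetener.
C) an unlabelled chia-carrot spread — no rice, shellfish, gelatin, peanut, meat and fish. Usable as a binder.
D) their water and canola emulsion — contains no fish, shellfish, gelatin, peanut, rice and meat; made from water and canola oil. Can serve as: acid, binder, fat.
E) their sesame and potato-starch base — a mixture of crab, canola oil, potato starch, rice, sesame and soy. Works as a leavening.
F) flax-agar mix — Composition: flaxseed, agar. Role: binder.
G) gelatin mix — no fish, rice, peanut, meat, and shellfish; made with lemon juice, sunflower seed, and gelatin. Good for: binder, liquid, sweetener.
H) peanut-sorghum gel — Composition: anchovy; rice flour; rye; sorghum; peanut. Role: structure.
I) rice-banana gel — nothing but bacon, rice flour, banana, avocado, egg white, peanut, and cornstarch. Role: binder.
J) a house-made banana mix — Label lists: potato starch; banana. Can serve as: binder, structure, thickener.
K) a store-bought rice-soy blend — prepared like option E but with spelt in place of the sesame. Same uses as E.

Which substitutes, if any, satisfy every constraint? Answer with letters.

C, D, F, J

A: has prawn, so not vegetarian — out
B: has peanut, so not peanut-free — out
C: works as a binder, vegetarian, no peanut — OK
D: every rule checks out — valid
E: not usable as a binder; has crab, so not vegetarian (and 1 more) — reject
F: only flaxseed and agar; none excluded — valid
G: has gelatin, so not vegetarian — no
H: not usable as a binder; has anchovy, so not vegetarian (and 2 more) — reject
I: has bacon, so not vegetarian; has peanut, so not peanut-free (and 1 more) — reject
J: nothing on the exclusion list — keep
K: not usable as a binder; has crab, so not vegetarian (and 1 more) — reject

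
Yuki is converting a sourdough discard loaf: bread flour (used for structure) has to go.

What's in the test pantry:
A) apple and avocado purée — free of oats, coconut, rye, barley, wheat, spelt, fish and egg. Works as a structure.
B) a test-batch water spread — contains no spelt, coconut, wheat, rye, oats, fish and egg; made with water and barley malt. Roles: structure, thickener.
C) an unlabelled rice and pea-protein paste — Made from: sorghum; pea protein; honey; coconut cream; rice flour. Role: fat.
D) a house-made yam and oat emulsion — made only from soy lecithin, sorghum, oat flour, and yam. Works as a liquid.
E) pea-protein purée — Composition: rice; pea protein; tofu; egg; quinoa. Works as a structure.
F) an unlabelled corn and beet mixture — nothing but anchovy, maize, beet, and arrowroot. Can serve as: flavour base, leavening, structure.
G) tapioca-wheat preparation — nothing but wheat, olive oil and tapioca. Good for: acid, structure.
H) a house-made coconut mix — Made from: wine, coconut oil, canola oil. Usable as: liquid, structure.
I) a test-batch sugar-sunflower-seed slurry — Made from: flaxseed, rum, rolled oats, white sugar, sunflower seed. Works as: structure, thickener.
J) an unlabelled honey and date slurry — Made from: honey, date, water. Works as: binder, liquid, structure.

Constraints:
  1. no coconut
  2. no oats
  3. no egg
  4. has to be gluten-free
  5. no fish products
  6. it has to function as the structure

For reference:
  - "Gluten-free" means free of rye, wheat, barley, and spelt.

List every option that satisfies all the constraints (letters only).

A, J

A: works as a structure, gluten-free, no egg — OK
B: has barley malt, so not gluten-free — out
C: not usable as a structure; has coconut cream, so not coconut-free — reject
D: not usable as a structure; has oat flour, so not oat-free — reject
E: has egg, so not egg-free — reject
F: has anchovy, so not fish-free — out
G: has wheat, so not gluten-free — reject
H: has coconut oil, so not coconut-free — out
I: has rolled oats, so not oat-free — out
J: only honey, date, and water; none excluded — valid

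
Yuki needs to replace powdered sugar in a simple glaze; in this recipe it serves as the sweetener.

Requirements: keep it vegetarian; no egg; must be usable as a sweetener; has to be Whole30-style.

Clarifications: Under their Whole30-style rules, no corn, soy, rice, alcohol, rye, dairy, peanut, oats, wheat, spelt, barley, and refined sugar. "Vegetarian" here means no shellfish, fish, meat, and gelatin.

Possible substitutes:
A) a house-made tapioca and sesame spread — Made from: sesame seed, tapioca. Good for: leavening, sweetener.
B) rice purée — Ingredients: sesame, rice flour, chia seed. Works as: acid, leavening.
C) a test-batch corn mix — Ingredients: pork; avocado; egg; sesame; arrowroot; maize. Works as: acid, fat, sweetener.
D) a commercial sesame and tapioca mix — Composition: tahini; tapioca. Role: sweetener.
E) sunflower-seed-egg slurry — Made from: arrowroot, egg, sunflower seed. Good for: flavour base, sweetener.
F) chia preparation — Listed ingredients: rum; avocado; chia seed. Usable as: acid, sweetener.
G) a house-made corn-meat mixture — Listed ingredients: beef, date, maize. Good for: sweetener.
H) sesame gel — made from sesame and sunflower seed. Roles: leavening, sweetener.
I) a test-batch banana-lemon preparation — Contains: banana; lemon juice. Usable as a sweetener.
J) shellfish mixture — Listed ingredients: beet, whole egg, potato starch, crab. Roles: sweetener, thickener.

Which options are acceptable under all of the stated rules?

A: only sesame seed and tapioca; none excluded — valid
B: not usable as a sweetener; has rice flour, so not Whole30-style — reject
C: has maize, so not Whole30-style; has pork, so not vegetarian (and 1 more) — reject
D: works as a sweetener, vegetarian, no egg — keep
E: has egg, so not egg-free — out
F: has rum, so not Whole30-style — reject
G: has maize, so not Whole30-style; has beef, so not vegetarian — reject
H: only sesame and sunflower seed; none excluded — OK
I: works as a sweetener, vegetarian, no egg — OK
J: has crab, so not vegetarian; has whole egg, so not egg-free — no

A, D, H, I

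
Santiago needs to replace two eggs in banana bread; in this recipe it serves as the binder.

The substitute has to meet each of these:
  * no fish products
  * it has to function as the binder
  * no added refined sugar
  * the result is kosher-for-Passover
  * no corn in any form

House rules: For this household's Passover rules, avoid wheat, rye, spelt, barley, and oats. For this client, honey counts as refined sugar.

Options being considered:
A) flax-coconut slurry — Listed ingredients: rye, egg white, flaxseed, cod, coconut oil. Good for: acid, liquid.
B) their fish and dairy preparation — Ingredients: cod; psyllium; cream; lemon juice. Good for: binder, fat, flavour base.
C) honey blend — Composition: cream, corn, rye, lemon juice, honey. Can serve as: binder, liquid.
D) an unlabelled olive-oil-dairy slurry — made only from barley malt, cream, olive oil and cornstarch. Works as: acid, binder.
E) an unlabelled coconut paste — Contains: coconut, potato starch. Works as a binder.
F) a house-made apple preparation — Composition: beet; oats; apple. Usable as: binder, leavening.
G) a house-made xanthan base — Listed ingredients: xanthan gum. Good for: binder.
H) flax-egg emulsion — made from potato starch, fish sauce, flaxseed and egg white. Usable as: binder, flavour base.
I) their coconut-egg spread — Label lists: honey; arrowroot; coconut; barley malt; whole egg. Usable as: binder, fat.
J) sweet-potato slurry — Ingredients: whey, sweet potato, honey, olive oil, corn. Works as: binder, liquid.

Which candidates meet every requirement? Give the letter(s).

E, G

A: not usable as a binder; has rye, so not kosher-for-Passover (and 1 more) — reject
B: has cod, so not fish-free — no
C: has rye, so not kosher-for-Passover; has honey, so not no-added-sugar (and 1 more) — no
D: has barley malt, so not kosher-for-Passover; has cornstarch, so not corn-free — out
E: only coconut and potato starch; none excluded — OK
F: has oats, so not kosher-for-Passover — out
G: all constraints satisfied — keep
H: has fish sauce, so not fish-free — no
I: has barley malt, so not kosher-for-Passover; has honey, so not no-added-sugar — out
J: has honey, so not no-added-sugar; has corn, so not corn-free — no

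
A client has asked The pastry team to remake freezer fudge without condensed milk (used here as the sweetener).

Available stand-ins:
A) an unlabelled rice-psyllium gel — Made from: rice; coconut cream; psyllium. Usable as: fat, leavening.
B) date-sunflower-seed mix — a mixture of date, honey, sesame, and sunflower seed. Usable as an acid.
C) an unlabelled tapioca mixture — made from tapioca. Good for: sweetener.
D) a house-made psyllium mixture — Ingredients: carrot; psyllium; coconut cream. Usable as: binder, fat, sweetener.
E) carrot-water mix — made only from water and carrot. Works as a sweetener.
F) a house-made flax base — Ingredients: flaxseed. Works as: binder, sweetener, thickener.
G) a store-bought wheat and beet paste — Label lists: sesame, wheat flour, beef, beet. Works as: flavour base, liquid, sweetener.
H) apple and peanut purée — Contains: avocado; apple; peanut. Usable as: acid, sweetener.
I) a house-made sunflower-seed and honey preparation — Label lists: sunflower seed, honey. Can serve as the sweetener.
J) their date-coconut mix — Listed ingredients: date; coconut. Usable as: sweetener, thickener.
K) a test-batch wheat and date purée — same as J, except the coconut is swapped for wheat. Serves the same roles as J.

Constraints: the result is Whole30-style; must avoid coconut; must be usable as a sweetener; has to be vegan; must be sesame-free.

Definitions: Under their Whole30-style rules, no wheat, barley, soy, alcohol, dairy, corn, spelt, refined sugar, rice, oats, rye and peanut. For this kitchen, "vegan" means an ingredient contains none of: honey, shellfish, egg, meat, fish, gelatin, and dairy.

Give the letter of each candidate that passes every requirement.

A: not usable as a sweetener; has rice, so not Whole30-style (and 1 more) — no
B: not usable as a sweetener; has honey, so not vegan (and 1 more) — no
C: works as a sweetener, no coconut, vegan — OK
D: has coconut cream, so not coconut-free — no
E: all constraints satisfied — OK
F: works as a sweetener, no coconut, vegan — keep
G: has wheat flour, so not Whole30-style; has beef, so not vegan (and 1 more) — out
H: has peanut, so not Whole30-style — reject
I: has honey, so not vegan — out
J: has coconut, so not coconut-free — out
K: has wheat, so not Whole30-style — reject

C, E, F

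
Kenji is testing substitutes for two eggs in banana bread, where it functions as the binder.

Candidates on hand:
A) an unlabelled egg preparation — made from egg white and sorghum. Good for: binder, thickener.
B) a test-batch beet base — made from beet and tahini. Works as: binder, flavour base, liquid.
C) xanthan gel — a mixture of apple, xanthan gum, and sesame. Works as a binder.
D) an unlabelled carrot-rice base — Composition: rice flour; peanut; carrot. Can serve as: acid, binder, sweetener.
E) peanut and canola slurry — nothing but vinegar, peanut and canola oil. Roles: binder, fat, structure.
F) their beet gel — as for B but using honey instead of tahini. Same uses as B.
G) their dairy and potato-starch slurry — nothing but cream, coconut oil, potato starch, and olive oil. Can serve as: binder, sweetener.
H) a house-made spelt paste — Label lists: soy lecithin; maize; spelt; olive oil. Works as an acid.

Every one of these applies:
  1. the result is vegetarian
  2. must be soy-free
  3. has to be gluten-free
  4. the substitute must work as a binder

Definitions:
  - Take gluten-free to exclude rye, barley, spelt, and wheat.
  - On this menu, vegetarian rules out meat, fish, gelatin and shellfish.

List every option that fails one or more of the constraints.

A: gluten-free, vegetarian — valid
B: only tahini and beet; none excluded — keep
C: all constraints satisfied — keep
D: works as a binder, gluten-free, vegetarian — valid
E: no soy, vegetarian — keep
F: vegetarian, gluten-free — keep
G: nothing on the exclusion list — valid
H: not usable as a binder; has spelt, so not gluten-free (and 1 more) — no

H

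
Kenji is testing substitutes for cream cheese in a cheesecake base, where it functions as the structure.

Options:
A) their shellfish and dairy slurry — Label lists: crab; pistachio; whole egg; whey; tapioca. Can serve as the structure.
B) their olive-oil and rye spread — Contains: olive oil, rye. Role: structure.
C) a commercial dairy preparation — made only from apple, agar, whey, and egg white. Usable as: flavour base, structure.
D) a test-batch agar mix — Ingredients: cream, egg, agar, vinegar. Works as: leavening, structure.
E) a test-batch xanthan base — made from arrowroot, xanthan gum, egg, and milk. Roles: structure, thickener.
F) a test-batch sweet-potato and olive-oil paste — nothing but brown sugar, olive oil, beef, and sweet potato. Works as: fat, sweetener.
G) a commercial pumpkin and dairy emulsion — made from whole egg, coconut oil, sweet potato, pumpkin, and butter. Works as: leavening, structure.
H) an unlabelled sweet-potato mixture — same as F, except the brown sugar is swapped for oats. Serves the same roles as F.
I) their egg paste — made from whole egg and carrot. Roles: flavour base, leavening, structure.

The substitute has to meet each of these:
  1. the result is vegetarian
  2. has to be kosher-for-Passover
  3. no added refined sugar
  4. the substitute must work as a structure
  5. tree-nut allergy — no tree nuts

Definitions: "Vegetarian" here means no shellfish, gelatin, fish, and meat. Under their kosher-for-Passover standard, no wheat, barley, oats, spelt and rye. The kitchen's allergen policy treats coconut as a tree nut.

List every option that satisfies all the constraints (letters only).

A: has crab, so not vegetarian; has pistachio, so not tree-nut-free — reject
B: has rye, so not kosher-for-Passover — no
C: whey and egg white etc. — none of it excluded — valid
D: every rule checks out — OK
E: milk and egg etc. — none of it excluded — valid
F: not usable as a structure; has beef, so not vegetarian (and 1 more) — reject
G: has coconut oil, so not tree-nut-free — reject
H: not usable as a structure; has beef, so not vegetarian (and 1 more) — reject
I: nothing on the exclusion list — keep

C, D, E, I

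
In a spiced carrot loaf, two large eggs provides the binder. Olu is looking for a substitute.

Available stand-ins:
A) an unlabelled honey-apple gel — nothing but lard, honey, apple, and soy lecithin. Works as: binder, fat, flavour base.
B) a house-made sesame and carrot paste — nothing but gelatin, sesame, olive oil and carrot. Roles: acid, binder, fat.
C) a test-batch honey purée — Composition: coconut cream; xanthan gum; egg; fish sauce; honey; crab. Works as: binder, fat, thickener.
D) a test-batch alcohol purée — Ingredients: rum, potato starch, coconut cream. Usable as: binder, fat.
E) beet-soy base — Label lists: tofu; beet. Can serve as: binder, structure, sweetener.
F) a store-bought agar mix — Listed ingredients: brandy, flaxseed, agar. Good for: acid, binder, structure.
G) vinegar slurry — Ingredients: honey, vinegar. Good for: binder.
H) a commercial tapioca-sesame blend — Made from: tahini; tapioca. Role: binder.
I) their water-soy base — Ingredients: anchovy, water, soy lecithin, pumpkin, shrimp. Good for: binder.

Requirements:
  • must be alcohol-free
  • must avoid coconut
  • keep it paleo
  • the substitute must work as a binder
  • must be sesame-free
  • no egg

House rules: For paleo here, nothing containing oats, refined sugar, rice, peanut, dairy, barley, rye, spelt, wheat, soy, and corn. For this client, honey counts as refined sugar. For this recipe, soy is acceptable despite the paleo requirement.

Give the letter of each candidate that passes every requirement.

E, I

A: has honey, so not paleo — reject
B: has sesame, so not sesame-free — out
C: has honey, so not paleo; has egg, so not egg-free (and 1 more) — reject
D: has coconut cream, so not coconut-free; has rum, so not alcohol-free — no
E: soy is permitted under the paleo carve-out; nothing else excluded — valid
F: has brandy, so not alcohol-free — out
G: has honey, so not paleo — no
H: has tahini, so not sesame-free — no
I: soy is permitted under the paleo carve-out; nothing else excluded — keep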